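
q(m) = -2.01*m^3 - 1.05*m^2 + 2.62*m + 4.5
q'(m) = -6.03*m^2 - 2.1*m + 2.62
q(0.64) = 5.22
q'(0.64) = -1.19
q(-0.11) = 4.20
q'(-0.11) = 2.78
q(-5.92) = 369.22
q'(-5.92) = -196.28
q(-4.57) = 162.44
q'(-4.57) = -113.72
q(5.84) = -416.36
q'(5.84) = -215.30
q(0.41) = 5.26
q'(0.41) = 0.75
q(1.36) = 1.07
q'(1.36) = -11.39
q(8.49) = -1278.98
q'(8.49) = -449.85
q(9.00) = -1522.26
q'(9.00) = -504.71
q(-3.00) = 41.46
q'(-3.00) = -45.35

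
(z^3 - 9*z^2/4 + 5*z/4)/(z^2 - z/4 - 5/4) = z*(z - 1)/(z + 1)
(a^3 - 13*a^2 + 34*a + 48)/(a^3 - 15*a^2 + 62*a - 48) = (a + 1)/(a - 1)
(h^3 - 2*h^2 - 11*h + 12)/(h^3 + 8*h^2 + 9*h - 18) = (h - 4)/(h + 6)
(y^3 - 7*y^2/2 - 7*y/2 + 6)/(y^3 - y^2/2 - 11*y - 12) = (y - 1)/(y + 2)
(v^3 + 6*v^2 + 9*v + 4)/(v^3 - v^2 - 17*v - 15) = (v^2 + 5*v + 4)/(v^2 - 2*v - 15)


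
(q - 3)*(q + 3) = q^2 - 9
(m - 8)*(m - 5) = m^2 - 13*m + 40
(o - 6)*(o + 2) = o^2 - 4*o - 12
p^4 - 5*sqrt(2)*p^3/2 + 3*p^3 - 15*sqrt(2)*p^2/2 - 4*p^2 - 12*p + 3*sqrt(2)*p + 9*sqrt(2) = (p + 3)*(p - 3*sqrt(2))*(p - sqrt(2)/2)*(p + sqrt(2))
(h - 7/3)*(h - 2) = h^2 - 13*h/3 + 14/3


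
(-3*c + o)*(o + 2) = -3*c*o - 6*c + o^2 + 2*o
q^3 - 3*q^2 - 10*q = q*(q - 5)*(q + 2)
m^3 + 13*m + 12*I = (m - 4*I)*(m + I)*(m + 3*I)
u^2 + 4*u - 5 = (u - 1)*(u + 5)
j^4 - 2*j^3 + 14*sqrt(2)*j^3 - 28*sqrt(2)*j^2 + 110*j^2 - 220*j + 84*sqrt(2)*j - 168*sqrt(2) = (j - 2)*(j + sqrt(2))*(j + 6*sqrt(2))*(j + 7*sqrt(2))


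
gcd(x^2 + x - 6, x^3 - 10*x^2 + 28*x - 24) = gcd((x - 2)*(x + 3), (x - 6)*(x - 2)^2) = x - 2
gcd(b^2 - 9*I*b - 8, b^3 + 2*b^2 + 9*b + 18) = 1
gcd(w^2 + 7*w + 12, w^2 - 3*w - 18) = w + 3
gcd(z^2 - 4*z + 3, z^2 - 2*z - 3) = z - 3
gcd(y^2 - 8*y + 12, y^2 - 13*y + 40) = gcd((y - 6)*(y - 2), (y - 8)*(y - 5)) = 1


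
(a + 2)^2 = a^2 + 4*a + 4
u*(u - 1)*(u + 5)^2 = u^4 + 9*u^3 + 15*u^2 - 25*u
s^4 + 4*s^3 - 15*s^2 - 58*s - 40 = (s - 4)*(s + 1)*(s + 2)*(s + 5)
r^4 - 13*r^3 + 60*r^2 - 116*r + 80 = (r - 5)*(r - 4)*(r - 2)^2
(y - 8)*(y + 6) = y^2 - 2*y - 48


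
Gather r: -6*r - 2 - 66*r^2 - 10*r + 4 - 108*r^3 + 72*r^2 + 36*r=-108*r^3 + 6*r^2 + 20*r + 2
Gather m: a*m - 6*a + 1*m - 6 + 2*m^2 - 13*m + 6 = -6*a + 2*m^2 + m*(a - 12)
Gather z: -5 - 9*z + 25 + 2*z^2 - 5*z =2*z^2 - 14*z + 20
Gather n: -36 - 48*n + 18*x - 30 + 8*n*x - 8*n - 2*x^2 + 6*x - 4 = n*(8*x - 56) - 2*x^2 + 24*x - 70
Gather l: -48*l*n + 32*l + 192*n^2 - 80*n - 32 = l*(32 - 48*n) + 192*n^2 - 80*n - 32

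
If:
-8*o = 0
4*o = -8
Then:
No Solution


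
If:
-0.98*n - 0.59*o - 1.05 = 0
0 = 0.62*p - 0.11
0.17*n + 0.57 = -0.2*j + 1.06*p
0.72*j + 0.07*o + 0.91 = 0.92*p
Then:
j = -1.03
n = -1.03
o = -0.06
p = 0.18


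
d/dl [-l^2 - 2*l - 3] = -2*l - 2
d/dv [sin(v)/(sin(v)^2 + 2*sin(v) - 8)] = (cos(v)^2 - 9)*cos(v)/((sin(v) - 2)^2*(sin(v) + 4)^2)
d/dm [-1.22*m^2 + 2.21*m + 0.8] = 2.21 - 2.44*m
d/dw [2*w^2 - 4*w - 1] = 4*w - 4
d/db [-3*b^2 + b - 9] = 1 - 6*b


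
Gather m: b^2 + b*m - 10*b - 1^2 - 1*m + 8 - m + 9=b^2 - 10*b + m*(b - 2) + 16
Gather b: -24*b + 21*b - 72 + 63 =-3*b - 9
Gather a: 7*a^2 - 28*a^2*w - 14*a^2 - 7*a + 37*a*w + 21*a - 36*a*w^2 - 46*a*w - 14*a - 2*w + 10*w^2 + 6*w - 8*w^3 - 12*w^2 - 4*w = a^2*(-28*w - 7) + a*(-36*w^2 - 9*w) - 8*w^3 - 2*w^2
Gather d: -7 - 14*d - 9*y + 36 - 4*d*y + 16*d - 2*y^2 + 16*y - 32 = d*(2 - 4*y) - 2*y^2 + 7*y - 3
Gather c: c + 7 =c + 7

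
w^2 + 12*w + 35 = (w + 5)*(w + 7)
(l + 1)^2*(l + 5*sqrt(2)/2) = l^3 + 2*l^2 + 5*sqrt(2)*l^2/2 + l + 5*sqrt(2)*l + 5*sqrt(2)/2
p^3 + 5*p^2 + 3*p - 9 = (p - 1)*(p + 3)^2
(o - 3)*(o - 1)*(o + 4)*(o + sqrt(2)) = o^4 + sqrt(2)*o^3 - 13*o^2 - 13*sqrt(2)*o + 12*o + 12*sqrt(2)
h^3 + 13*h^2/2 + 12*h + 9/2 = (h + 1/2)*(h + 3)^2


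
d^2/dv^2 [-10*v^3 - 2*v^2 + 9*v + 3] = -60*v - 4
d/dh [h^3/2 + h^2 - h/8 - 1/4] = 3*h^2/2 + 2*h - 1/8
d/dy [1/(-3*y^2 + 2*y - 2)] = 2*(3*y - 1)/(3*y^2 - 2*y + 2)^2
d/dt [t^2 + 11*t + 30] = 2*t + 11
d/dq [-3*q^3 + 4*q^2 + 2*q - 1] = -9*q^2 + 8*q + 2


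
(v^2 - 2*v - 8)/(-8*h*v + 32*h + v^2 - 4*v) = (v + 2)/(-8*h + v)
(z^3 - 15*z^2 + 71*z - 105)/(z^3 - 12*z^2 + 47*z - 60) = (z - 7)/(z - 4)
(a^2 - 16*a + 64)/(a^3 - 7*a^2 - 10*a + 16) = (a - 8)/(a^2 + a - 2)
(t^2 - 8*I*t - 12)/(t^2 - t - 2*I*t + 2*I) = (t - 6*I)/(t - 1)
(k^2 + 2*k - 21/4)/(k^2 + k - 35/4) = (2*k - 3)/(2*k - 5)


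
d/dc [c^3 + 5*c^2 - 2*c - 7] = 3*c^2 + 10*c - 2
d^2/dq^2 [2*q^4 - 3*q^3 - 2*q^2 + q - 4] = 24*q^2 - 18*q - 4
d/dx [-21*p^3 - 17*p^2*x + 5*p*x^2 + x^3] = -17*p^2 + 10*p*x + 3*x^2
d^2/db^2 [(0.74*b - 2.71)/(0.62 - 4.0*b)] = 83.0496/(4.0*b - 0.62)^3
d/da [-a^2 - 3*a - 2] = -2*a - 3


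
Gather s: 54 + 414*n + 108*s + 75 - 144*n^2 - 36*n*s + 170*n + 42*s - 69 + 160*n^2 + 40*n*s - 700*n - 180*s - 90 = 16*n^2 - 116*n + s*(4*n - 30) - 30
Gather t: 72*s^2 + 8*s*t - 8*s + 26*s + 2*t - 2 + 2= 72*s^2 + 18*s + t*(8*s + 2)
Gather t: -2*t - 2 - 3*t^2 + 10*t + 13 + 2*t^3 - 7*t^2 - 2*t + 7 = 2*t^3 - 10*t^2 + 6*t + 18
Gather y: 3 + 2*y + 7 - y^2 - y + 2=-y^2 + y + 12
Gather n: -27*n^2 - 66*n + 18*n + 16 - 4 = -27*n^2 - 48*n + 12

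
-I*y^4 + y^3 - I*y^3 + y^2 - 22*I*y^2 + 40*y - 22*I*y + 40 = (y - 5*I)*(y + 2*I)*(y + 4*I)*(-I*y - I)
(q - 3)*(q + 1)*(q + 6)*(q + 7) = q^4 + 11*q^3 + 13*q^2 - 123*q - 126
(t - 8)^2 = t^2 - 16*t + 64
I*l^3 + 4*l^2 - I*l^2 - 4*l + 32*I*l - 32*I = (l - 8*I)*(l + 4*I)*(I*l - I)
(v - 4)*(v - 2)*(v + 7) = v^3 + v^2 - 34*v + 56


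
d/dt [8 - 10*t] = -10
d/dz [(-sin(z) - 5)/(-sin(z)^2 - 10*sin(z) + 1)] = (-10*sin(z) + cos(z)^2 - 52)*cos(z)/(10*sin(z) - cos(z)^2)^2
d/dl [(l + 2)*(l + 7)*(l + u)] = 3*l^2 + 2*l*u + 18*l + 9*u + 14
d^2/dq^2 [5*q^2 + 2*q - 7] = 10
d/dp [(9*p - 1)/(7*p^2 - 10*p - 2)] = 7*(-9*p^2 + 2*p - 4)/(49*p^4 - 140*p^3 + 72*p^2 + 40*p + 4)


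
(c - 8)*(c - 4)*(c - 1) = c^3 - 13*c^2 + 44*c - 32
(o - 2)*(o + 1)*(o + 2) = o^3 + o^2 - 4*o - 4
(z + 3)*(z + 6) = z^2 + 9*z + 18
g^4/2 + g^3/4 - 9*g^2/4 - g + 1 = (g/2 + 1)*(g - 2)*(g - 1/2)*(g + 1)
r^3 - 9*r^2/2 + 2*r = r*(r - 4)*(r - 1/2)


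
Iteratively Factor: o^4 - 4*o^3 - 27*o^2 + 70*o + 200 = (o + 4)*(o^3 - 8*o^2 + 5*o + 50) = (o + 2)*(o + 4)*(o^2 - 10*o + 25) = (o - 5)*(o + 2)*(o + 4)*(o - 5)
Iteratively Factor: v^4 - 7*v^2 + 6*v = (v + 3)*(v^3 - 3*v^2 + 2*v) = (v - 2)*(v + 3)*(v^2 - v) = v*(v - 2)*(v + 3)*(v - 1)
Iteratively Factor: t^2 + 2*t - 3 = (t - 1)*(t + 3)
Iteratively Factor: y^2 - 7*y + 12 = (y - 4)*(y - 3)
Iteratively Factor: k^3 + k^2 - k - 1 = (k + 1)*(k^2 - 1) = (k - 1)*(k + 1)*(k + 1)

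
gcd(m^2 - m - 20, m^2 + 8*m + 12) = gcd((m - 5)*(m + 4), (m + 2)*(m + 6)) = 1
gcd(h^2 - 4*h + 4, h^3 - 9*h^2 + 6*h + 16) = h - 2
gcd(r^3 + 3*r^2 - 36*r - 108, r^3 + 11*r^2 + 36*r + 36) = r^2 + 9*r + 18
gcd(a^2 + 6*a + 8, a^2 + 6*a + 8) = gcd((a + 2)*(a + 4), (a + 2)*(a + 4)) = a^2 + 6*a + 8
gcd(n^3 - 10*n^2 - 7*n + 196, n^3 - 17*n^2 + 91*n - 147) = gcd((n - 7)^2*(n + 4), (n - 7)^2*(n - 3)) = n^2 - 14*n + 49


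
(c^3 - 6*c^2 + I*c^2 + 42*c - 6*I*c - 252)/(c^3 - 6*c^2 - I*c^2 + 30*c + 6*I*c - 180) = (c + 7*I)/(c + 5*I)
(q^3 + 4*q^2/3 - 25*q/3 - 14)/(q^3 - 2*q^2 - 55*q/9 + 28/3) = 3*(q + 2)/(3*q - 4)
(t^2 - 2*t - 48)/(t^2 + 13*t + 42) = (t - 8)/(t + 7)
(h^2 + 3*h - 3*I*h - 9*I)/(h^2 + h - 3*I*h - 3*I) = (h + 3)/(h + 1)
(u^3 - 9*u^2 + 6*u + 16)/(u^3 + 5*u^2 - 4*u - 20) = (u^2 - 7*u - 8)/(u^2 + 7*u + 10)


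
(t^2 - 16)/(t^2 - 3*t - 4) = (t + 4)/(t + 1)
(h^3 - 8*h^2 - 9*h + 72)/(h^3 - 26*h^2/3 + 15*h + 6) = 3*(h^2 - 5*h - 24)/(3*h^2 - 17*h - 6)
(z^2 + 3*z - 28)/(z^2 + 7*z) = (z - 4)/z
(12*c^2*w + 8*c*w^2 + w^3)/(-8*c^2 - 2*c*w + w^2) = w*(6*c + w)/(-4*c + w)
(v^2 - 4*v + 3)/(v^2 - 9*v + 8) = (v - 3)/(v - 8)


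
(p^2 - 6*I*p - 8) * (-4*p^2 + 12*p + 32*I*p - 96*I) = -4*p^4 + 12*p^3 + 56*I*p^3 + 224*p^2 - 168*I*p^2 - 672*p - 256*I*p + 768*I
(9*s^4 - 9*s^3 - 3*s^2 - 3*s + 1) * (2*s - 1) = 18*s^5 - 27*s^4 + 3*s^3 - 3*s^2 + 5*s - 1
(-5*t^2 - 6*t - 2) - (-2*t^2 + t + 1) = -3*t^2 - 7*t - 3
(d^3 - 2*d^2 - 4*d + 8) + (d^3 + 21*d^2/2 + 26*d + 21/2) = 2*d^3 + 17*d^2/2 + 22*d + 37/2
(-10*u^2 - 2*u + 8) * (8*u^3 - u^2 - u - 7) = -80*u^5 - 6*u^4 + 76*u^3 + 64*u^2 + 6*u - 56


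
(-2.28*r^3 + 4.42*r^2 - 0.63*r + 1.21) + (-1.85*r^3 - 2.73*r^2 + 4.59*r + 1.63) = -4.13*r^3 + 1.69*r^2 + 3.96*r + 2.84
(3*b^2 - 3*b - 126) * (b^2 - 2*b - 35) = 3*b^4 - 9*b^3 - 225*b^2 + 357*b + 4410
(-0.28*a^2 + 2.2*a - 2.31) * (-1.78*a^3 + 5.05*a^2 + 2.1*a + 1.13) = 0.4984*a^5 - 5.33*a^4 + 14.6338*a^3 - 7.3619*a^2 - 2.365*a - 2.6103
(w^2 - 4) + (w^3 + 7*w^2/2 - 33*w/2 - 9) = w^3 + 9*w^2/2 - 33*w/2 - 13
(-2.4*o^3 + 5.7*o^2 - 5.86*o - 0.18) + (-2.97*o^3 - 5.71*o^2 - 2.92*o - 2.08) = -5.37*o^3 - 0.00999999999999979*o^2 - 8.78*o - 2.26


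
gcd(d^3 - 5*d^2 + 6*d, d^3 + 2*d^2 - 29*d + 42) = d^2 - 5*d + 6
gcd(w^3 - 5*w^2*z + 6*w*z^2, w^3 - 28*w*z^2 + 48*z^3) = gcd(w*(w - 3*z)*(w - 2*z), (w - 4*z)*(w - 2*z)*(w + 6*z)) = -w + 2*z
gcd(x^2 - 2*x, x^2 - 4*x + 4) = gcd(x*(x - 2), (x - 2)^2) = x - 2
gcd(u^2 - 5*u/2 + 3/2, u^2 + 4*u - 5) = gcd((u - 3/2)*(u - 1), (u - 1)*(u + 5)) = u - 1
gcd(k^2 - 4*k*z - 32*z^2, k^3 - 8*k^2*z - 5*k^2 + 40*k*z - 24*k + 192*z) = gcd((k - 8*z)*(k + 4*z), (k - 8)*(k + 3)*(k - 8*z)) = -k + 8*z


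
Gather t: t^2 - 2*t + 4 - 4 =t^2 - 2*t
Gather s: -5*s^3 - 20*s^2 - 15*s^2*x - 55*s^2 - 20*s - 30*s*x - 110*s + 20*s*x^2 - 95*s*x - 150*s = -5*s^3 + s^2*(-15*x - 75) + s*(20*x^2 - 125*x - 280)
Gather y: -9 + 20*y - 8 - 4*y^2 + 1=-4*y^2 + 20*y - 16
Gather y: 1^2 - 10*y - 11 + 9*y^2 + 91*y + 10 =9*y^2 + 81*y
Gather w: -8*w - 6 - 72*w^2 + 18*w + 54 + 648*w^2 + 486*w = 576*w^2 + 496*w + 48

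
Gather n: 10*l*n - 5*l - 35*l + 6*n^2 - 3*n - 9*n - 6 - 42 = -40*l + 6*n^2 + n*(10*l - 12) - 48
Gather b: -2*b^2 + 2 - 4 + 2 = -2*b^2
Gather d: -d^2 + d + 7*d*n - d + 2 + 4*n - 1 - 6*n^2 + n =-d^2 + 7*d*n - 6*n^2 + 5*n + 1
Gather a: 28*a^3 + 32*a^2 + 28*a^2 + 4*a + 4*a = 28*a^3 + 60*a^2 + 8*a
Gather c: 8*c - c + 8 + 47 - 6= 7*c + 49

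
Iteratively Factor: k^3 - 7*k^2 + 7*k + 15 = (k - 5)*(k^2 - 2*k - 3) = (k - 5)*(k + 1)*(k - 3)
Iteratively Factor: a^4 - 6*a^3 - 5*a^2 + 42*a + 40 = (a + 1)*(a^3 - 7*a^2 + 2*a + 40) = (a + 1)*(a + 2)*(a^2 - 9*a + 20) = (a - 4)*(a + 1)*(a + 2)*(a - 5)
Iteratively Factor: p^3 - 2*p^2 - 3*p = (p + 1)*(p^2 - 3*p) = (p - 3)*(p + 1)*(p)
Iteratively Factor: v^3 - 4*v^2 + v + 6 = (v + 1)*(v^2 - 5*v + 6) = (v - 3)*(v + 1)*(v - 2)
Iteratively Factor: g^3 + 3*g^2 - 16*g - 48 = (g - 4)*(g^2 + 7*g + 12) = (g - 4)*(g + 3)*(g + 4)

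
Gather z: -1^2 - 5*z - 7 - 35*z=-40*z - 8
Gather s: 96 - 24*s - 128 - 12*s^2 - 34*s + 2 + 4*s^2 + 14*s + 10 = -8*s^2 - 44*s - 20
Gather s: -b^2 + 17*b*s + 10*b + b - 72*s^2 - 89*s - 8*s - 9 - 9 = -b^2 + 11*b - 72*s^2 + s*(17*b - 97) - 18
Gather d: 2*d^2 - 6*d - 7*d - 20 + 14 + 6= 2*d^2 - 13*d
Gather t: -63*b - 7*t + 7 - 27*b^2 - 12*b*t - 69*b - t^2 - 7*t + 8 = -27*b^2 - 132*b - t^2 + t*(-12*b - 14) + 15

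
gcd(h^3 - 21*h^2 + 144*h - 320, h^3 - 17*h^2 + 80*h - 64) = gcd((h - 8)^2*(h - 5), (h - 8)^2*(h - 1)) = h^2 - 16*h + 64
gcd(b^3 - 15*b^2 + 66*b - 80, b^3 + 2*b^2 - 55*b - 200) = b - 8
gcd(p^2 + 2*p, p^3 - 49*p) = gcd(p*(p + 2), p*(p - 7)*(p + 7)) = p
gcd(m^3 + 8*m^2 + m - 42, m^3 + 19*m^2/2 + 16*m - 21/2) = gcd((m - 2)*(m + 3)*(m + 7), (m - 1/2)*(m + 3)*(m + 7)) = m^2 + 10*m + 21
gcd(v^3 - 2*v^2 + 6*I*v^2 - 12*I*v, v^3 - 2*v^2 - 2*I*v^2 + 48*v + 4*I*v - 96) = v^2 + v*(-2 + 6*I) - 12*I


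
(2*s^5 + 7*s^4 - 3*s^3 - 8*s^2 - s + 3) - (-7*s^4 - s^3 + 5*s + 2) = 2*s^5 + 14*s^4 - 2*s^3 - 8*s^2 - 6*s + 1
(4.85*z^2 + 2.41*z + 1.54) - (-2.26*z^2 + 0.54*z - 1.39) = 7.11*z^2 + 1.87*z + 2.93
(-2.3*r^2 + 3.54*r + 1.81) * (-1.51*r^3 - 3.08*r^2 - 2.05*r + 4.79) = 3.473*r^5 + 1.7386*r^4 - 8.9213*r^3 - 23.8488*r^2 + 13.2461*r + 8.6699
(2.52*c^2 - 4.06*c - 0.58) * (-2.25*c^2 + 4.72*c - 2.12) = -5.67*c^4 + 21.0294*c^3 - 23.2006*c^2 + 5.8696*c + 1.2296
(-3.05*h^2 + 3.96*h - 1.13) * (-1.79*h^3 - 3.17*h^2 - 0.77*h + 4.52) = 5.4595*h^5 + 2.5801*h^4 - 8.182*h^3 - 13.2531*h^2 + 18.7693*h - 5.1076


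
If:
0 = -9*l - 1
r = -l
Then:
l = -1/9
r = 1/9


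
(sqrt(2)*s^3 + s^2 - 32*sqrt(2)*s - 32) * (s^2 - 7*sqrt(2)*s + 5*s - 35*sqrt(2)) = sqrt(2)*s^5 - 13*s^4 + 5*sqrt(2)*s^4 - 65*s^3 - 39*sqrt(2)*s^3 - 195*sqrt(2)*s^2 + 416*s^2 + 224*sqrt(2)*s + 2080*s + 1120*sqrt(2)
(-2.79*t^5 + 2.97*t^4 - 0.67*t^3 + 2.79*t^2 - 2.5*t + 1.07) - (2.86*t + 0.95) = -2.79*t^5 + 2.97*t^4 - 0.67*t^3 + 2.79*t^2 - 5.36*t + 0.12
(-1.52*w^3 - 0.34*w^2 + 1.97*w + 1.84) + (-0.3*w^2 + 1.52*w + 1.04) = -1.52*w^3 - 0.64*w^2 + 3.49*w + 2.88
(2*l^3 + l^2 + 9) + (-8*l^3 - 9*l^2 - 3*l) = -6*l^3 - 8*l^2 - 3*l + 9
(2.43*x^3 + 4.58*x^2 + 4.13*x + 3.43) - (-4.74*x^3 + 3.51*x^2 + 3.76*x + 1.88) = 7.17*x^3 + 1.07*x^2 + 0.37*x + 1.55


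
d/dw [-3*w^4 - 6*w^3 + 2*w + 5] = -12*w^3 - 18*w^2 + 2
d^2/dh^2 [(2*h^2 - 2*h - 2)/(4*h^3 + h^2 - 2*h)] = 4*(16*h^6 - 48*h^5 - 84*h^4 - 39*h^3 + 21*h^2 + 6*h - 4)/(h^3*(64*h^6 + 48*h^5 - 84*h^4 - 47*h^3 + 42*h^2 + 12*h - 8))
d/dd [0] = 0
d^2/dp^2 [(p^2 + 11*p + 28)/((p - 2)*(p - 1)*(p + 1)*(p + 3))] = 2*(3*p^8 + 69*p^7 + 376*p^6 + 228*p^5 - 1863*p^4 - 1783*p^3 + 2754*p^2 + 1470*p + 1306)/(p^12 + 3*p^11 - 18*p^10 - 44*p^9 + 138*p^8 + 222*p^7 - 532*p^6 - 432*p^5 + 933*p^4 + 359*p^3 - 738*p^2 - 108*p + 216)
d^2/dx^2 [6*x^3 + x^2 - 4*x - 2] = 36*x + 2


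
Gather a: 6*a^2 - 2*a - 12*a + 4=6*a^2 - 14*a + 4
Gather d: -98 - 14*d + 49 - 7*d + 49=-21*d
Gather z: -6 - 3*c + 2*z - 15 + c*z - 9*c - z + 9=-12*c + z*(c + 1) - 12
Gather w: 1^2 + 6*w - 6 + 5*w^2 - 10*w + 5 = 5*w^2 - 4*w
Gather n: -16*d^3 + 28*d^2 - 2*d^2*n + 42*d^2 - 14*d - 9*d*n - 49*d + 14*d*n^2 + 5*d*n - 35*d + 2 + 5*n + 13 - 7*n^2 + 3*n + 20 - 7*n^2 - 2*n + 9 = -16*d^3 + 70*d^2 - 98*d + n^2*(14*d - 14) + n*(-2*d^2 - 4*d + 6) + 44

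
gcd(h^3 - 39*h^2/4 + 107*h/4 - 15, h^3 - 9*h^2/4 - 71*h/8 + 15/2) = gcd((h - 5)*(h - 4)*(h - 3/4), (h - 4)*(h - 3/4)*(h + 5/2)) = h^2 - 19*h/4 + 3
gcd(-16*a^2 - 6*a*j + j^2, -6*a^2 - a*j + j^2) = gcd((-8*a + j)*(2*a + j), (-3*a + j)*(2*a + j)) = 2*a + j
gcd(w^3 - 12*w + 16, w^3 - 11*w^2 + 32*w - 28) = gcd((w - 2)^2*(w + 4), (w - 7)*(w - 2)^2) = w^2 - 4*w + 4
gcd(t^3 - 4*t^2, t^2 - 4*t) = t^2 - 4*t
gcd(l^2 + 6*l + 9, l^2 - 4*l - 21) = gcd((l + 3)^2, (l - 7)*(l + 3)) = l + 3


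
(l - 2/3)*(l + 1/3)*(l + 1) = l^3 + 2*l^2/3 - 5*l/9 - 2/9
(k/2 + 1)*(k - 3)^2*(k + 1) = k^4/2 - 3*k^3/2 - 7*k^2/2 + 15*k/2 + 9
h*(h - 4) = h^2 - 4*h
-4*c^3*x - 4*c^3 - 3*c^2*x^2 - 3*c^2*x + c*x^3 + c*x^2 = (-4*c + x)*(c + x)*(c*x + c)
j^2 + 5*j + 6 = (j + 2)*(j + 3)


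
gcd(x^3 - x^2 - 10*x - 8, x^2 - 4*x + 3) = 1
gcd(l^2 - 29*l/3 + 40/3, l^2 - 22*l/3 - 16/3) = l - 8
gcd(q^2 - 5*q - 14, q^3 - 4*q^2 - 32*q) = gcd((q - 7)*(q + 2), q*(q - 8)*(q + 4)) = 1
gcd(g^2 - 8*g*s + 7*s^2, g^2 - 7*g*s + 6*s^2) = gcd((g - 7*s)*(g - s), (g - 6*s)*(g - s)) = -g + s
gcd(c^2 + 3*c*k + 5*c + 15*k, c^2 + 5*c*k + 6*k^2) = c + 3*k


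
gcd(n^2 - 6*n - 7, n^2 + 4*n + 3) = n + 1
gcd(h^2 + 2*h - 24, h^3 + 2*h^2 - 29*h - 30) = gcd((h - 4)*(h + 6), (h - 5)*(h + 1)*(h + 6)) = h + 6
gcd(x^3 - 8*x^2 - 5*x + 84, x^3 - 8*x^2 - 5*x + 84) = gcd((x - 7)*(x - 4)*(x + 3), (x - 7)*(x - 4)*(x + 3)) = x^3 - 8*x^2 - 5*x + 84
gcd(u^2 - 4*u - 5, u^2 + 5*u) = 1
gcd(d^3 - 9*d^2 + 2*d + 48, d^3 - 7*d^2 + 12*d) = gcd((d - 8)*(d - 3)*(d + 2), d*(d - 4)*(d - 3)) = d - 3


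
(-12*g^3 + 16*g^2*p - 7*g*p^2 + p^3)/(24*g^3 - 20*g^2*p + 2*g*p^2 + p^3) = (-3*g + p)/(6*g + p)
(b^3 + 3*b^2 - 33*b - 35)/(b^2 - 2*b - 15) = (b^2 + 8*b + 7)/(b + 3)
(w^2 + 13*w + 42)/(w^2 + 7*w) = (w + 6)/w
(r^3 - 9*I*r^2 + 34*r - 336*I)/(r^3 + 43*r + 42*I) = (r - 8*I)/(r + I)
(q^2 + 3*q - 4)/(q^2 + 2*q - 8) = (q - 1)/(q - 2)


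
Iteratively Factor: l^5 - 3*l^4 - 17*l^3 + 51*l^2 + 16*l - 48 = (l + 1)*(l^4 - 4*l^3 - 13*l^2 + 64*l - 48) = (l - 1)*(l + 1)*(l^3 - 3*l^2 - 16*l + 48) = (l - 4)*(l - 1)*(l + 1)*(l^2 + l - 12) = (l - 4)*(l - 1)*(l + 1)*(l + 4)*(l - 3)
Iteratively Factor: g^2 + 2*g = (g)*(g + 2)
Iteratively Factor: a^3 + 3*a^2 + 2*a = (a + 2)*(a^2 + a) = (a + 1)*(a + 2)*(a)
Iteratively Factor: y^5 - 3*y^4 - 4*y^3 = (y + 1)*(y^4 - 4*y^3) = (y - 4)*(y + 1)*(y^3) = y*(y - 4)*(y + 1)*(y^2) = y^2*(y - 4)*(y + 1)*(y)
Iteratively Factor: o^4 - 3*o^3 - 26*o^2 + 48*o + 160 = (o - 4)*(o^3 + o^2 - 22*o - 40) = (o - 4)*(o + 4)*(o^2 - 3*o - 10) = (o - 4)*(o + 2)*(o + 4)*(o - 5)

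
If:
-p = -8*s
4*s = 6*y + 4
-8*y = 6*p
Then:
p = 4/5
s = 1/10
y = -3/5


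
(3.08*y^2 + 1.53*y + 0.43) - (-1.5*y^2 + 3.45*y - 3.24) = 4.58*y^2 - 1.92*y + 3.67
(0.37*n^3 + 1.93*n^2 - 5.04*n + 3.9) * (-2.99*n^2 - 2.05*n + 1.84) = -1.1063*n^5 - 6.5292*n^4 + 11.7939*n^3 + 2.2222*n^2 - 17.2686*n + 7.176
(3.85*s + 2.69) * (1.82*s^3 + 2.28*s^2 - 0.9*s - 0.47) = 7.007*s^4 + 13.6738*s^3 + 2.6682*s^2 - 4.2305*s - 1.2643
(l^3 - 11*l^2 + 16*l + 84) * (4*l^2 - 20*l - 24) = 4*l^5 - 64*l^4 + 260*l^3 + 280*l^2 - 2064*l - 2016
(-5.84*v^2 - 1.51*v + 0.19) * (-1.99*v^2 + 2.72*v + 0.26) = 11.6216*v^4 - 12.8799*v^3 - 6.0037*v^2 + 0.1242*v + 0.0494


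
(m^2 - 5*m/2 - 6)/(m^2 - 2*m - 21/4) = 2*(m - 4)/(2*m - 7)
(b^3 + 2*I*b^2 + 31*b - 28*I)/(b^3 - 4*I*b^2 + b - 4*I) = (b + 7*I)/(b + I)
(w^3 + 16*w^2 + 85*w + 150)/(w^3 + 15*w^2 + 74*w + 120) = (w + 5)/(w + 4)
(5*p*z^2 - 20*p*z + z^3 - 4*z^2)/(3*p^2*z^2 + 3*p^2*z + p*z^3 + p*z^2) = (5*p*z - 20*p + z^2 - 4*z)/(p*(3*p*z + 3*p + z^2 + z))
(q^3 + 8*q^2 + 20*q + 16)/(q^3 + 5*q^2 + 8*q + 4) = (q + 4)/(q + 1)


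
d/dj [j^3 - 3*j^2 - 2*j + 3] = 3*j^2 - 6*j - 2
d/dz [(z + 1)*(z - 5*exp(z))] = z - (z + 1)*(5*exp(z) - 1) - 5*exp(z)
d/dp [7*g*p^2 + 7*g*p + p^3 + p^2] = 14*g*p + 7*g + 3*p^2 + 2*p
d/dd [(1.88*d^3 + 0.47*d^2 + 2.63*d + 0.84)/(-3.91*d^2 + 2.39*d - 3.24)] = (-7.3508*d^4 + 8.9864*d^3 - 6.867*d^2 + 3.5232*d - 10.5288)/(15.2881*d^4 - 18.6898*d^3 + 31.0489*d^2 - 15.4872*d + 10.4976)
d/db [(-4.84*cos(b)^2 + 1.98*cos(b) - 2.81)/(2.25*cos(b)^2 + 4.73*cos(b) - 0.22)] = (27.3482*cos(b)^2 - 14.7746*cos(b) - 12.8557)*sin(b)/(5.0625*cos(b)^4 + 21.285*cos(b)^3 + 21.3829*cos(b)^2 - 2.0812*cos(b) + 0.0484)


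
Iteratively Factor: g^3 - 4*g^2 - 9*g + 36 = (g - 4)*(g^2 - 9) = (g - 4)*(g + 3)*(g - 3)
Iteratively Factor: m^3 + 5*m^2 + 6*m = (m + 3)*(m^2 + 2*m) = m*(m + 3)*(m + 2)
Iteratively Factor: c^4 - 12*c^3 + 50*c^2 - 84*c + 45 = (c - 3)*(c^3 - 9*c^2 + 23*c - 15) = (c - 3)^2*(c^2 - 6*c + 5) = (c - 3)^2*(c - 1)*(c - 5)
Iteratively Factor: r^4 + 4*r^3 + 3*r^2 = (r + 1)*(r^3 + 3*r^2) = (r + 1)*(r + 3)*(r^2) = r*(r + 1)*(r + 3)*(r)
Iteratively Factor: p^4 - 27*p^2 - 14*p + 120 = (p - 5)*(p^3 + 5*p^2 - 2*p - 24) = (p - 5)*(p + 4)*(p^2 + p - 6) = (p - 5)*(p + 3)*(p + 4)*(p - 2)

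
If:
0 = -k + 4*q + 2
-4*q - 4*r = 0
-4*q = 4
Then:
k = -2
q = -1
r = 1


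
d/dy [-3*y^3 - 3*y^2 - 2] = 3*y*(-3*y - 2)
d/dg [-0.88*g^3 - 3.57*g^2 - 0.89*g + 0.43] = -2.64*g^2 - 7.14*g - 0.89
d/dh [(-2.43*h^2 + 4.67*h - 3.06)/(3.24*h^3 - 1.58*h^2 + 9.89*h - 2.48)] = (7.8732*h^4 - 30.2616*h^3 + 13.0891*h^2 + 2.3832*h + 18.6818)/(10.4976*h^6 - 10.2384*h^5 + 66.5836*h^4 - 47.3228*h^3 + 105.6489*h^2 - 49.0544*h + 6.1504)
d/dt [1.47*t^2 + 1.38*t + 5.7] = 2.94*t + 1.38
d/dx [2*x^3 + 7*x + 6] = 6*x^2 + 7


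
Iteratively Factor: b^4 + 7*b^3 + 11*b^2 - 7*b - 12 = (b + 3)*(b^3 + 4*b^2 - b - 4) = (b - 1)*(b + 3)*(b^2 + 5*b + 4) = (b - 1)*(b + 1)*(b + 3)*(b + 4)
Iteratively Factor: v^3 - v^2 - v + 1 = (v + 1)*(v^2 - 2*v + 1) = (v - 1)*(v + 1)*(v - 1)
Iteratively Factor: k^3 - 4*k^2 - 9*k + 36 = (k - 3)*(k^2 - k - 12) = (k - 4)*(k - 3)*(k + 3)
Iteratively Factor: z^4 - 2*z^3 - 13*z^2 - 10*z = (z - 5)*(z^3 + 3*z^2 + 2*z) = (z - 5)*(z + 2)*(z^2 + z) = z*(z - 5)*(z + 2)*(z + 1)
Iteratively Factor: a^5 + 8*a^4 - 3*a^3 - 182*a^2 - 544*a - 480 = (a + 3)*(a^4 + 5*a^3 - 18*a^2 - 128*a - 160) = (a + 3)*(a + 4)*(a^3 + a^2 - 22*a - 40) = (a - 5)*(a + 3)*(a + 4)*(a^2 + 6*a + 8) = (a - 5)*(a + 3)*(a + 4)^2*(a + 2)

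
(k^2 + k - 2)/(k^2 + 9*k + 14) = (k - 1)/(k + 7)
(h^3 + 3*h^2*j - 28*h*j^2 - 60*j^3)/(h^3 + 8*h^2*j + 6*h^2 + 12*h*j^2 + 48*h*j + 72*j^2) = (h - 5*j)/(h + 6)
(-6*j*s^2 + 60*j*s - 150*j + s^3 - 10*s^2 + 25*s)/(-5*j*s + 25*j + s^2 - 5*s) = (-6*j*s + 30*j + s^2 - 5*s)/(-5*j + s)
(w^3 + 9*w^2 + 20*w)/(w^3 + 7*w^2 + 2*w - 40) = w/(w - 2)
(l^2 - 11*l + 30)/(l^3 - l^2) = (l^2 - 11*l + 30)/(l^2*(l - 1))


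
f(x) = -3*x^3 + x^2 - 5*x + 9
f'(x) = -9*x^2 + 2*x - 5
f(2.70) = -56.26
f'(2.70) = -65.21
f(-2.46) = 72.01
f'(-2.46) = -64.38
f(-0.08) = 9.41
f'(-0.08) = -5.22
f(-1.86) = 41.06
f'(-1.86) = -39.86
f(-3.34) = 148.63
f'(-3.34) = -112.08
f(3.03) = -80.42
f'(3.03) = -81.57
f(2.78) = -61.63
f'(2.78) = -69.00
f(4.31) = -234.16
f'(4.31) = -163.56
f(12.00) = -5091.00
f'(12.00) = -1277.00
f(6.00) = -633.00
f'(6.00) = -317.00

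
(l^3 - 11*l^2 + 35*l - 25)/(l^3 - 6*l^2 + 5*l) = (l - 5)/l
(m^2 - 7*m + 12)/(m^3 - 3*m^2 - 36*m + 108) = (m - 4)/(m^2 - 36)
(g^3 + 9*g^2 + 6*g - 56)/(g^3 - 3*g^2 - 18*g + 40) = (g + 7)/(g - 5)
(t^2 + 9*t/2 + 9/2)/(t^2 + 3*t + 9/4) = 2*(t + 3)/(2*t + 3)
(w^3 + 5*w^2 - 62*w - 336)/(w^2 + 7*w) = w - 2 - 48/w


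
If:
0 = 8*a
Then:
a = 0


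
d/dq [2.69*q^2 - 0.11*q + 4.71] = 5.38*q - 0.11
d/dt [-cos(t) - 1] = sin(t)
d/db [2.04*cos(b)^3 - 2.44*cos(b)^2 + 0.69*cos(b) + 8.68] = (-6.12*cos(b)^2 + 4.88*cos(b) - 0.69)*sin(b)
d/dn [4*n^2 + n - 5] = 8*n + 1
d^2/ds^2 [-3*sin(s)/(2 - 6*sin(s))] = 3*(-3*sin(s)^2 - sin(s) + 6)/(2*(3*sin(s) - 1)^3)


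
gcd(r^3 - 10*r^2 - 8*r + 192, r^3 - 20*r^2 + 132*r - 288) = r^2 - 14*r + 48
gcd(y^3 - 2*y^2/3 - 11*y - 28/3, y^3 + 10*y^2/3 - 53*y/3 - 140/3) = y^2 - 5*y/3 - 28/3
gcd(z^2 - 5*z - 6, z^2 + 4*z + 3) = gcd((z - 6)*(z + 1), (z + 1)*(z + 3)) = z + 1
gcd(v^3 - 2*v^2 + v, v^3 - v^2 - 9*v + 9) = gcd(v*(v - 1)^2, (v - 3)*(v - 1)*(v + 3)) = v - 1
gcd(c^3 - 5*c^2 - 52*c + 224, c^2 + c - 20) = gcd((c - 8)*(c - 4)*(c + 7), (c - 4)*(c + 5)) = c - 4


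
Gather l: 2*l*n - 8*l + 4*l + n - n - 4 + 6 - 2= l*(2*n - 4)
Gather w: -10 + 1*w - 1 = w - 11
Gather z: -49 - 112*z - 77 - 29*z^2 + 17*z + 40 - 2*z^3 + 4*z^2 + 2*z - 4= -2*z^3 - 25*z^2 - 93*z - 90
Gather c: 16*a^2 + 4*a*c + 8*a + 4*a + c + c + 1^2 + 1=16*a^2 + 12*a + c*(4*a + 2) + 2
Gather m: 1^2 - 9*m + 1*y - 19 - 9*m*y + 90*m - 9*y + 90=m*(81 - 9*y) - 8*y + 72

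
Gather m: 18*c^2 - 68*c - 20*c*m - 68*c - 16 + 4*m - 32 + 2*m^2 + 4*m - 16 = 18*c^2 - 136*c + 2*m^2 + m*(8 - 20*c) - 64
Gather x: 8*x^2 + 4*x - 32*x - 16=8*x^2 - 28*x - 16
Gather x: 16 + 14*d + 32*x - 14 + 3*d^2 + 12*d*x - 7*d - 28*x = 3*d^2 + 7*d + x*(12*d + 4) + 2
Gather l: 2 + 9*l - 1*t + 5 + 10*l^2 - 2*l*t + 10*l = 10*l^2 + l*(19 - 2*t) - t + 7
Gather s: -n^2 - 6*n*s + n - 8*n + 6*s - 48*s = -n^2 - 7*n + s*(-6*n - 42)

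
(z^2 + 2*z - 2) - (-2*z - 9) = z^2 + 4*z + 7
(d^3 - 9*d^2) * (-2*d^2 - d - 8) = -2*d^5 + 17*d^4 + d^3 + 72*d^2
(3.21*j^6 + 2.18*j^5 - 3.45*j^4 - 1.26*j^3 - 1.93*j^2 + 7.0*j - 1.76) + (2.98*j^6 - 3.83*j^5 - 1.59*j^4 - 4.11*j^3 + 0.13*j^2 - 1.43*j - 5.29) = 6.19*j^6 - 1.65*j^5 - 5.04*j^4 - 5.37*j^3 - 1.8*j^2 + 5.57*j - 7.05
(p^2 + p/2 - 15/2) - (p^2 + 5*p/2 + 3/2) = -2*p - 9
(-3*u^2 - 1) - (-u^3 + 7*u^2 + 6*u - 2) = u^3 - 10*u^2 - 6*u + 1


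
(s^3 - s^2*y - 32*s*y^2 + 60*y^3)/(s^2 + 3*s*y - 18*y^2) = (-s^2 + 7*s*y - 10*y^2)/(-s + 3*y)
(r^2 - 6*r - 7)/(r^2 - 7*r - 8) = (r - 7)/(r - 8)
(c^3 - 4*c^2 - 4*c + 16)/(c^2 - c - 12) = (c^2 - 4)/(c + 3)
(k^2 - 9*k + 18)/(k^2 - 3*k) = (k - 6)/k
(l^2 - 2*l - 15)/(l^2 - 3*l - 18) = (l - 5)/(l - 6)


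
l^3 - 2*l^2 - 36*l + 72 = (l - 6)*(l - 2)*(l + 6)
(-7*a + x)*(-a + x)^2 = -7*a^3 + 15*a^2*x - 9*a*x^2 + x^3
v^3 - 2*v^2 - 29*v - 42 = (v - 7)*(v + 2)*(v + 3)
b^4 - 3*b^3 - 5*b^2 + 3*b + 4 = (b - 4)*(b - 1)*(b + 1)^2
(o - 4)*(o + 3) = o^2 - o - 12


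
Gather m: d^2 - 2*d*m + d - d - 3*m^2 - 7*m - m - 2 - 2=d^2 - 3*m^2 + m*(-2*d - 8) - 4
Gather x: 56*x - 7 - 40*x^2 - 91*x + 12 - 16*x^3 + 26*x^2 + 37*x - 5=-16*x^3 - 14*x^2 + 2*x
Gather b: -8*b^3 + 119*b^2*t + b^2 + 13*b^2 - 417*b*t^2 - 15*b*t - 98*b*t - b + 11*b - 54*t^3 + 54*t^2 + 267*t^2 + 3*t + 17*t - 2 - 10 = -8*b^3 + b^2*(119*t + 14) + b*(-417*t^2 - 113*t + 10) - 54*t^3 + 321*t^2 + 20*t - 12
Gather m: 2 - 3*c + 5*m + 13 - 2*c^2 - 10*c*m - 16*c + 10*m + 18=-2*c^2 - 19*c + m*(15 - 10*c) + 33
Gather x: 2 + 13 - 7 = 8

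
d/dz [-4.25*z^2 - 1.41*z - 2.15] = -8.5*z - 1.41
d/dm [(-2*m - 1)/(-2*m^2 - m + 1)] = (4*m^2 + 2*m - (2*m + 1)*(4*m + 1) - 2)/(2*m^2 + m - 1)^2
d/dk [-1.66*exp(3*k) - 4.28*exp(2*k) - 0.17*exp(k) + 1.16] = (-4.98*exp(2*k) - 8.56*exp(k) - 0.17)*exp(k)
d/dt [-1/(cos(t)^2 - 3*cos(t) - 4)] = (3 - 2*cos(t))*sin(t)/(sin(t)^2 + 3*cos(t) + 3)^2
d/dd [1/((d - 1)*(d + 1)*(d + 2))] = (-(d - 1)*(d + 1) - (d - 1)*(d + 2) - (d + 1)*(d + 2))/((d - 1)^2*(d + 1)^2*(d + 2)^2)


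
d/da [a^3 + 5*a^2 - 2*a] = 3*a^2 + 10*a - 2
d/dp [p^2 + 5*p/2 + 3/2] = 2*p + 5/2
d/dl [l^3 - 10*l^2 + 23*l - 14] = 3*l^2 - 20*l + 23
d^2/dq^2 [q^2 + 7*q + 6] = 2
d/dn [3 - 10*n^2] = -20*n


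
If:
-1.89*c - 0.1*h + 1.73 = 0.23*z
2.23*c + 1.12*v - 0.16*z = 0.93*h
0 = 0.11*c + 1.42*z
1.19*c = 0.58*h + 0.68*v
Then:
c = 0.83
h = 1.84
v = -0.12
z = -0.06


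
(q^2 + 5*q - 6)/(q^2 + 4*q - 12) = (q - 1)/(q - 2)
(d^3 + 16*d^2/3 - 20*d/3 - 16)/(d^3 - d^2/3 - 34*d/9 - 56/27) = 9*(d^2 + 4*d - 12)/(9*d^2 - 15*d - 14)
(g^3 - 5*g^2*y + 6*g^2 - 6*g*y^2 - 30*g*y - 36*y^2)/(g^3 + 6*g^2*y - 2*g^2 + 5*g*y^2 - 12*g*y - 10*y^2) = (g^2 - 6*g*y + 6*g - 36*y)/(g^2 + 5*g*y - 2*g - 10*y)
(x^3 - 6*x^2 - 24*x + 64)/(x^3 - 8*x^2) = 1 + 2/x - 8/x^2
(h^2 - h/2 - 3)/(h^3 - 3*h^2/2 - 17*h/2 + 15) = (2*h + 3)/(2*h^2 + h - 15)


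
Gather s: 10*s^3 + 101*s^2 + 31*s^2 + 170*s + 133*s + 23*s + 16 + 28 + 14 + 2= 10*s^3 + 132*s^2 + 326*s + 60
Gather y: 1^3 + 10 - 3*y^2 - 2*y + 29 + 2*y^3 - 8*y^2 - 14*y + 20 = 2*y^3 - 11*y^2 - 16*y + 60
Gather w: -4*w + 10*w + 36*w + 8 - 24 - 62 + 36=42*w - 42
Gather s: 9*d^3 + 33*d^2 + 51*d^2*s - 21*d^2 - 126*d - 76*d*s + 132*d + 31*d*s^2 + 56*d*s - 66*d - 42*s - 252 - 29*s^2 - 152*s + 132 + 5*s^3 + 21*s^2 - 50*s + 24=9*d^3 + 12*d^2 - 60*d + 5*s^3 + s^2*(31*d - 8) + s*(51*d^2 - 20*d - 244) - 96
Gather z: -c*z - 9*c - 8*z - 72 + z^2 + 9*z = -9*c + z^2 + z*(1 - c) - 72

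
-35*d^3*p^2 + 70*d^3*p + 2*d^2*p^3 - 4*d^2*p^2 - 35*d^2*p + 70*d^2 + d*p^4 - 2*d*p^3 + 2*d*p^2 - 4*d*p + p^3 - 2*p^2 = (-5*d + p)*(7*d + p)*(p - 2)*(d*p + 1)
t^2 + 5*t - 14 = (t - 2)*(t + 7)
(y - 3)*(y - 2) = y^2 - 5*y + 6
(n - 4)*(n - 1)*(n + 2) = n^3 - 3*n^2 - 6*n + 8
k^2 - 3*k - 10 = (k - 5)*(k + 2)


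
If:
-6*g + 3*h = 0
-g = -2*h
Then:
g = 0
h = 0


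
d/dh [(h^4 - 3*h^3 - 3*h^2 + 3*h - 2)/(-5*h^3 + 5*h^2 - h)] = (-5*h^6 + 10*h^5 - 33*h^4 + 36*h^3 - 42*h^2 + 20*h - 2)/(h^2*(25*h^4 - 50*h^3 + 35*h^2 - 10*h + 1))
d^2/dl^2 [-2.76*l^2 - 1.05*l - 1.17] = -5.52000000000000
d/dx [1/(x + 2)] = -1/(x + 2)^2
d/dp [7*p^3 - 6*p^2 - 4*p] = 21*p^2 - 12*p - 4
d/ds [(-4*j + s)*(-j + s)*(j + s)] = -j^2 - 8*j*s + 3*s^2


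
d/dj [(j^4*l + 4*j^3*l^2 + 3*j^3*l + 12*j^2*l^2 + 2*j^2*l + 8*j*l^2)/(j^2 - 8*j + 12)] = l*(2*j^5 + 4*j^4*l - 21*j^4 - 64*j^3*l + 40*j^2*l + 92*j^2 + 288*j*l + 48*j + 96*l)/(j^4 - 16*j^3 + 88*j^2 - 192*j + 144)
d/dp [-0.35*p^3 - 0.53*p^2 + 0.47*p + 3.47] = -1.05*p^2 - 1.06*p + 0.47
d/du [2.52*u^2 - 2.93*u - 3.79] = 5.04*u - 2.93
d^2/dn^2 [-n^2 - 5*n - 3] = -2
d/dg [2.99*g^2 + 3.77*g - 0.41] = 5.98*g + 3.77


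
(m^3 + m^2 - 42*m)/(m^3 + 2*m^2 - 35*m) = (m - 6)/(m - 5)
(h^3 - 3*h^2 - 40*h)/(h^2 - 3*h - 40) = h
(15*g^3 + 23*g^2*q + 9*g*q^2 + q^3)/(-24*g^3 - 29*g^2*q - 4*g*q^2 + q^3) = (5*g + q)/(-8*g + q)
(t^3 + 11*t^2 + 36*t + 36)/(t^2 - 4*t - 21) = (t^2 + 8*t + 12)/(t - 7)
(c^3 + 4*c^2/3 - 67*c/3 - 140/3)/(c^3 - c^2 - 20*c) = (c + 7/3)/c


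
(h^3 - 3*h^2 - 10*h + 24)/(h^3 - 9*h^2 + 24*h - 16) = (h^2 + h - 6)/(h^2 - 5*h + 4)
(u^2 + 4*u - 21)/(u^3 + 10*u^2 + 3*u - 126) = 1/(u + 6)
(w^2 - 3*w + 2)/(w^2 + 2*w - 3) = (w - 2)/(w + 3)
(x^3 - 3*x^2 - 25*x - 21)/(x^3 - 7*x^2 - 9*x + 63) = (x + 1)/(x - 3)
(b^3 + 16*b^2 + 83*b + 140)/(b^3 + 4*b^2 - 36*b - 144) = (b^2 + 12*b + 35)/(b^2 - 36)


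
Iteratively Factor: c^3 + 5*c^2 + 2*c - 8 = (c + 2)*(c^2 + 3*c - 4) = (c - 1)*(c + 2)*(c + 4)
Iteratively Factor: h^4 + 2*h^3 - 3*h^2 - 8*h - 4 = (h + 1)*(h^3 + h^2 - 4*h - 4) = (h + 1)*(h + 2)*(h^2 - h - 2) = (h - 2)*(h + 1)*(h + 2)*(h + 1)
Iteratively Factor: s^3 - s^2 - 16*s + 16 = (s + 4)*(s^2 - 5*s + 4) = (s - 1)*(s + 4)*(s - 4)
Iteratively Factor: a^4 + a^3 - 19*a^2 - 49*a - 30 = (a + 3)*(a^3 - 2*a^2 - 13*a - 10) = (a + 2)*(a + 3)*(a^2 - 4*a - 5) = (a - 5)*(a + 2)*(a + 3)*(a + 1)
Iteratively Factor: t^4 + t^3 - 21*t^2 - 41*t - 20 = (t + 1)*(t^3 - 21*t - 20) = (t + 1)*(t + 4)*(t^2 - 4*t - 5) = (t + 1)^2*(t + 4)*(t - 5)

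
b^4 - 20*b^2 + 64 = (b - 4)*(b - 2)*(b + 2)*(b + 4)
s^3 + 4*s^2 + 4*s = s*(s + 2)^2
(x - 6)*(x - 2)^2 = x^3 - 10*x^2 + 28*x - 24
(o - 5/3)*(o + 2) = o^2 + o/3 - 10/3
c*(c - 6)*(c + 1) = c^3 - 5*c^2 - 6*c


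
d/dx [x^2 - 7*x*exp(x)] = -7*x*exp(x) + 2*x - 7*exp(x)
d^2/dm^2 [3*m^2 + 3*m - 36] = 6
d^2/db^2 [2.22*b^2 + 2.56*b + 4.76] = 4.44000000000000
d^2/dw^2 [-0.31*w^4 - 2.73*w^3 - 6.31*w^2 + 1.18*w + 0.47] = -3.72*w^2 - 16.38*w - 12.62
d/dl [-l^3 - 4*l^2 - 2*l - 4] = -3*l^2 - 8*l - 2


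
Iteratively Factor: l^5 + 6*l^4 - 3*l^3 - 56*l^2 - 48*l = (l + 4)*(l^4 + 2*l^3 - 11*l^2 - 12*l) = (l + 4)^2*(l^3 - 2*l^2 - 3*l) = (l + 1)*(l + 4)^2*(l^2 - 3*l) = (l - 3)*(l + 1)*(l + 4)^2*(l)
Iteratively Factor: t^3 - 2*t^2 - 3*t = (t)*(t^2 - 2*t - 3) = t*(t + 1)*(t - 3)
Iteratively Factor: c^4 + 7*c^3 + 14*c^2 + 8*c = (c + 2)*(c^3 + 5*c^2 + 4*c) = c*(c + 2)*(c^2 + 5*c + 4) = c*(c + 2)*(c + 4)*(c + 1)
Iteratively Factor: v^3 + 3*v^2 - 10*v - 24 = (v + 4)*(v^2 - v - 6) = (v + 2)*(v + 4)*(v - 3)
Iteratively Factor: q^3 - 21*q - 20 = (q + 1)*(q^2 - q - 20) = (q + 1)*(q + 4)*(q - 5)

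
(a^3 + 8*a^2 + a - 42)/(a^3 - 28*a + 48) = (a^2 + 10*a + 21)/(a^2 + 2*a - 24)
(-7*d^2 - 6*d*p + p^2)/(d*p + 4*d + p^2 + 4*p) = (-7*d + p)/(p + 4)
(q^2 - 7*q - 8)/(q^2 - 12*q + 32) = (q + 1)/(q - 4)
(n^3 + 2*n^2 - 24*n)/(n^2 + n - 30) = n*(n - 4)/(n - 5)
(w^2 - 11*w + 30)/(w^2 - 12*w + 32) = (w^2 - 11*w + 30)/(w^2 - 12*w + 32)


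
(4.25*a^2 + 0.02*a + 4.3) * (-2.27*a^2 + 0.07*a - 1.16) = -9.6475*a^4 + 0.2521*a^3 - 14.6896*a^2 + 0.2778*a - 4.988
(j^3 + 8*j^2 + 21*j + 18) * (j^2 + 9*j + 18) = j^5 + 17*j^4 + 111*j^3 + 351*j^2 + 540*j + 324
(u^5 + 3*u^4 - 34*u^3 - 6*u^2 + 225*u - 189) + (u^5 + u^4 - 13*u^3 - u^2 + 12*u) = 2*u^5 + 4*u^4 - 47*u^3 - 7*u^2 + 237*u - 189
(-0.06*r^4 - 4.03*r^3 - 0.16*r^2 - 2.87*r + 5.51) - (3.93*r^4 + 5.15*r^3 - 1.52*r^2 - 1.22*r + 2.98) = -3.99*r^4 - 9.18*r^3 + 1.36*r^2 - 1.65*r + 2.53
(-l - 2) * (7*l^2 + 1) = -7*l^3 - 14*l^2 - l - 2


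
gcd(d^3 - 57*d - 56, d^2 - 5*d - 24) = d - 8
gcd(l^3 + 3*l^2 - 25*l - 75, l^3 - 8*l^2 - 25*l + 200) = l^2 - 25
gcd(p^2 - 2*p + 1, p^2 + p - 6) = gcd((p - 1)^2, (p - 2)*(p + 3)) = 1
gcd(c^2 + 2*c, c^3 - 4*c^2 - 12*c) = c^2 + 2*c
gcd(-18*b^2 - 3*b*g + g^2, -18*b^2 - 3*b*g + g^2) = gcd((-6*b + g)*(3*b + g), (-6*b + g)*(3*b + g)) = 18*b^2 + 3*b*g - g^2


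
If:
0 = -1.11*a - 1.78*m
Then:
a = -1.6036036036036*m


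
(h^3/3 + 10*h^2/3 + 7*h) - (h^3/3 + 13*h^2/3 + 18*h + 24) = -h^2 - 11*h - 24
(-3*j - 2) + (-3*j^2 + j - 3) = -3*j^2 - 2*j - 5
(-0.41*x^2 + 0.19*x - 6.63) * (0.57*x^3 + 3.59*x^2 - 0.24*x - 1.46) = -0.2337*x^5 - 1.3636*x^4 - 2.9986*x^3 - 23.2487*x^2 + 1.3138*x + 9.6798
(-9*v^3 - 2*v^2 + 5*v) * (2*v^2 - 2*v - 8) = -18*v^5 + 14*v^4 + 86*v^3 + 6*v^2 - 40*v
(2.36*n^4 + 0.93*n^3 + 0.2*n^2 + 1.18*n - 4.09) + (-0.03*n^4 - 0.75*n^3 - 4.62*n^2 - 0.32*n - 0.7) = 2.33*n^4 + 0.18*n^3 - 4.42*n^2 + 0.86*n - 4.79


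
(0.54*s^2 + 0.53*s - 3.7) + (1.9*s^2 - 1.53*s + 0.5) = 2.44*s^2 - 1.0*s - 3.2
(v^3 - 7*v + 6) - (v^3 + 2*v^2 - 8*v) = -2*v^2 + v + 6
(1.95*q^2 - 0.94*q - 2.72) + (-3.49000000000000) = 1.95*q^2 - 0.94*q - 6.21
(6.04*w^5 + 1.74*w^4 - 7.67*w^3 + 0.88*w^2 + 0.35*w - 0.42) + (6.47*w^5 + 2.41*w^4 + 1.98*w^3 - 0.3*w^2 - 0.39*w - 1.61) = 12.51*w^5 + 4.15*w^4 - 5.69*w^3 + 0.58*w^2 - 0.04*w - 2.03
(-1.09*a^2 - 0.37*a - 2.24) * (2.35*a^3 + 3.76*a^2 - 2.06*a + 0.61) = -2.5615*a^5 - 4.9679*a^4 - 4.4098*a^3 - 8.3251*a^2 + 4.3887*a - 1.3664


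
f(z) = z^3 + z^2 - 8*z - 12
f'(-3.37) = 19.33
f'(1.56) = 2.42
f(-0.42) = -8.54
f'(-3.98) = 31.56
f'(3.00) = 25.00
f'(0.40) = -6.72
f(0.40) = -14.98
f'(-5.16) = 61.56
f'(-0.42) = -8.31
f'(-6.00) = 88.00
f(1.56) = -18.25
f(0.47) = -15.44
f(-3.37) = -11.96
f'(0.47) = -6.40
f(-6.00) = -144.00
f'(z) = 3*z^2 + 2*z - 8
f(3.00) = 0.00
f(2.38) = -11.89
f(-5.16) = -81.48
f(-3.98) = -27.36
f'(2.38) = 13.75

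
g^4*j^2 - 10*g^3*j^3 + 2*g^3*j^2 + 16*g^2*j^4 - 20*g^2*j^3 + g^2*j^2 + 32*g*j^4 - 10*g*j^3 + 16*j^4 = (g - 8*j)*(g - 2*j)*(g*j + j)^2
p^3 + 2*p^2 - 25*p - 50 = (p - 5)*(p + 2)*(p + 5)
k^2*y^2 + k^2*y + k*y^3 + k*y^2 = y*(k + y)*(k*y + k)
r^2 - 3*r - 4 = (r - 4)*(r + 1)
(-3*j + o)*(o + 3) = -3*j*o - 9*j + o^2 + 3*o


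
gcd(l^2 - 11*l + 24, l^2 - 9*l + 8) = l - 8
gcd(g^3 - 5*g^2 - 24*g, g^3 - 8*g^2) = g^2 - 8*g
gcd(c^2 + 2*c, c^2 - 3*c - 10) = c + 2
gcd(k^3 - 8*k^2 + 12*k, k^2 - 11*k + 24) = 1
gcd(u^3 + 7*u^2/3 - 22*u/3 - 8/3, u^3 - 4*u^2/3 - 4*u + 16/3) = u - 2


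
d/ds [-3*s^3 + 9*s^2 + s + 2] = -9*s^2 + 18*s + 1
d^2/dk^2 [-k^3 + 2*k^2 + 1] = 4 - 6*k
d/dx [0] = 0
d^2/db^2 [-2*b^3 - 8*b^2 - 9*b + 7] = -12*b - 16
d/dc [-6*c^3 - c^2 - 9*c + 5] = -18*c^2 - 2*c - 9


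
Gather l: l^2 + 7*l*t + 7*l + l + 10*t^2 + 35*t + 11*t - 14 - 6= l^2 + l*(7*t + 8) + 10*t^2 + 46*t - 20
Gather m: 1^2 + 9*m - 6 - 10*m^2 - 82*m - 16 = -10*m^2 - 73*m - 21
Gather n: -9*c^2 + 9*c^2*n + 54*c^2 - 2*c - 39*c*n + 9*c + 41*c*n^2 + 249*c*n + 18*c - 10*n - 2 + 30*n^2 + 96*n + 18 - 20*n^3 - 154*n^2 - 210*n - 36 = 45*c^2 + 25*c - 20*n^3 + n^2*(41*c - 124) + n*(9*c^2 + 210*c - 124) - 20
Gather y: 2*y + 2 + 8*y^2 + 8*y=8*y^2 + 10*y + 2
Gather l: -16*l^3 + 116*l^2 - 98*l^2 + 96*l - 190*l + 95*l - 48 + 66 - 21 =-16*l^3 + 18*l^2 + l - 3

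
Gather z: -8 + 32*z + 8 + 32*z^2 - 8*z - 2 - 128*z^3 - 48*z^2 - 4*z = -128*z^3 - 16*z^2 + 20*z - 2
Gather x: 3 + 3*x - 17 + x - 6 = 4*x - 20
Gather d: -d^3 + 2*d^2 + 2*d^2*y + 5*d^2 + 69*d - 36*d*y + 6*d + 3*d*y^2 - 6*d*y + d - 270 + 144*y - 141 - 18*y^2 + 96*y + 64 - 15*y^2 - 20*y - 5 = -d^3 + d^2*(2*y + 7) + d*(3*y^2 - 42*y + 76) - 33*y^2 + 220*y - 352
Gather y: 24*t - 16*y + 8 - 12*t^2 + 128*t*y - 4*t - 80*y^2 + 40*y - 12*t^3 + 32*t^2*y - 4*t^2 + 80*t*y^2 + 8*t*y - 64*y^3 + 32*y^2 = -12*t^3 - 16*t^2 + 20*t - 64*y^3 + y^2*(80*t - 48) + y*(32*t^2 + 136*t + 24) + 8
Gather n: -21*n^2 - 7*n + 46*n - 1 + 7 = -21*n^2 + 39*n + 6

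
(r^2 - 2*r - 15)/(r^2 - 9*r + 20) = (r + 3)/(r - 4)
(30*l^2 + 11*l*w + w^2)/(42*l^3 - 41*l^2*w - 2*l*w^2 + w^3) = (5*l + w)/(7*l^2 - 8*l*w + w^2)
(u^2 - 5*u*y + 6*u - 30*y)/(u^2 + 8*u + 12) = (u - 5*y)/(u + 2)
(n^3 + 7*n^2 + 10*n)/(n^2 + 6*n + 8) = n*(n + 5)/(n + 4)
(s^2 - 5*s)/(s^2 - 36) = s*(s - 5)/(s^2 - 36)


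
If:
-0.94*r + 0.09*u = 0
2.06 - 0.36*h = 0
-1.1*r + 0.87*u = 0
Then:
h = 5.72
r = 0.00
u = 0.00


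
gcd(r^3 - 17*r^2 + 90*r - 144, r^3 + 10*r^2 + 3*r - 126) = r - 3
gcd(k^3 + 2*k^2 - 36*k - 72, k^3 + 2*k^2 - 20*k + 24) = k + 6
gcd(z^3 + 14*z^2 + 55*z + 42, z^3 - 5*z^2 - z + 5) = z + 1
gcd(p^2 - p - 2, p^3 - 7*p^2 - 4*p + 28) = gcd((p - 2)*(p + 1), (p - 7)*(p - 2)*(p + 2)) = p - 2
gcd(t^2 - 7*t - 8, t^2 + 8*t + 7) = t + 1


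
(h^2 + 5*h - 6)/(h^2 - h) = (h + 6)/h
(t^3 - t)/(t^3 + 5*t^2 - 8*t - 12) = t*(t - 1)/(t^2 + 4*t - 12)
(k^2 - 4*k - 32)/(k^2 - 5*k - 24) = (k + 4)/(k + 3)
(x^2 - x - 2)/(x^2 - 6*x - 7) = (x - 2)/(x - 7)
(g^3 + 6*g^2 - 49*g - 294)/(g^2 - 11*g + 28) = (g^2 + 13*g + 42)/(g - 4)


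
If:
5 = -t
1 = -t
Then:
No Solution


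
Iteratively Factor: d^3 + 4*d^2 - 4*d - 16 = (d + 4)*(d^2 - 4) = (d + 2)*(d + 4)*(d - 2)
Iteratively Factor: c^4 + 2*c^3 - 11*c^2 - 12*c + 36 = (c + 3)*(c^3 - c^2 - 8*c + 12) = (c + 3)^2*(c^2 - 4*c + 4) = (c - 2)*(c + 3)^2*(c - 2)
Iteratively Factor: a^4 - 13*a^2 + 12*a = (a - 1)*(a^3 + a^2 - 12*a) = a*(a - 1)*(a^2 + a - 12) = a*(a - 3)*(a - 1)*(a + 4)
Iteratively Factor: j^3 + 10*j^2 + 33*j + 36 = (j + 3)*(j^2 + 7*j + 12) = (j + 3)^2*(j + 4)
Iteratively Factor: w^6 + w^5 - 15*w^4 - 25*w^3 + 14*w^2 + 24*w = (w + 1)*(w^5 - 15*w^3 - 10*w^2 + 24*w) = (w - 4)*(w + 1)*(w^4 + 4*w^3 + w^2 - 6*w) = (w - 4)*(w + 1)*(w + 2)*(w^3 + 2*w^2 - 3*w) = w*(w - 4)*(w + 1)*(w + 2)*(w^2 + 2*w - 3) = w*(w - 4)*(w + 1)*(w + 2)*(w + 3)*(w - 1)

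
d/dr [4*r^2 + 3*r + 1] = 8*r + 3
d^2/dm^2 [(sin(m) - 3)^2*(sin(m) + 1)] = -9*sin(m)^3 + 20*sin(m)^2 + 3*sin(m) - 10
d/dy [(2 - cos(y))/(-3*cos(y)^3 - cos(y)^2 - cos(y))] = (cos(y) - 17*cos(2*y) + 3*cos(3*y) - 21)*sin(y)/(2*(3*cos(y)^2 + cos(y) + 1)^2*cos(y)^2)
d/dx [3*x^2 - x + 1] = 6*x - 1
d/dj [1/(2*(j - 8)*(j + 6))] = (1 - j)/(j^4 - 4*j^3 - 92*j^2 + 192*j + 2304)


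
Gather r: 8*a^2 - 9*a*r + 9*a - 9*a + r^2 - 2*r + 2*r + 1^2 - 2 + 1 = 8*a^2 - 9*a*r + r^2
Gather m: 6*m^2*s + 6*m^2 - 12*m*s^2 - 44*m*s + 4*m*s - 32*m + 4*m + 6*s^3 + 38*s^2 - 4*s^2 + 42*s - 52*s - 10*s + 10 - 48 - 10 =m^2*(6*s + 6) + m*(-12*s^2 - 40*s - 28) + 6*s^3 + 34*s^2 - 20*s - 48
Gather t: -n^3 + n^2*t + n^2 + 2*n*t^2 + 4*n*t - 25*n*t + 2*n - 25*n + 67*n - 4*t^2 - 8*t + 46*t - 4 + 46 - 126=-n^3 + n^2 + 44*n + t^2*(2*n - 4) + t*(n^2 - 21*n + 38) - 84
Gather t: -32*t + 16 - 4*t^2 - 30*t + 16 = -4*t^2 - 62*t + 32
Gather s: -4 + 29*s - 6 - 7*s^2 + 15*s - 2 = -7*s^2 + 44*s - 12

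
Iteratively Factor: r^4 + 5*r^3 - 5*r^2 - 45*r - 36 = (r + 4)*(r^3 + r^2 - 9*r - 9) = (r - 3)*(r + 4)*(r^2 + 4*r + 3) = (r - 3)*(r + 3)*(r + 4)*(r + 1)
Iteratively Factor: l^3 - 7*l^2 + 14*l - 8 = (l - 4)*(l^2 - 3*l + 2) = (l - 4)*(l - 2)*(l - 1)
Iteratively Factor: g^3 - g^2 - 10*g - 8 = (g - 4)*(g^2 + 3*g + 2) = (g - 4)*(g + 2)*(g + 1)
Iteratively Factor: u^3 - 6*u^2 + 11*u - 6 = (u - 1)*(u^2 - 5*u + 6) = (u - 2)*(u - 1)*(u - 3)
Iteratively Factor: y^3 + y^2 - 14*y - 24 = (y + 2)*(y^2 - y - 12) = (y - 4)*(y + 2)*(y + 3)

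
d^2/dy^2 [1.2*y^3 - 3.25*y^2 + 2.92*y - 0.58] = 7.2*y - 6.5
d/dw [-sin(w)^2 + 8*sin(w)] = 2*(4 - sin(w))*cos(w)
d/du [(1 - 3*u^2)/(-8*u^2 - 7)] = 58*u/(8*u^2 + 7)^2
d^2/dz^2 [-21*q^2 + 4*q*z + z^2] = 2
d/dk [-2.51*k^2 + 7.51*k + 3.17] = 7.51 - 5.02*k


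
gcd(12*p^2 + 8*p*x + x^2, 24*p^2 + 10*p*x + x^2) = 6*p + x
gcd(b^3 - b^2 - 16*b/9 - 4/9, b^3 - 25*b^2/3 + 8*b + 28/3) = b^2 - 4*b/3 - 4/3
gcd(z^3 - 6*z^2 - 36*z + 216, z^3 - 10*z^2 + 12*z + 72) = z^2 - 12*z + 36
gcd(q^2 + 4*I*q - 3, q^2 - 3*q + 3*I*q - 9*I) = q + 3*I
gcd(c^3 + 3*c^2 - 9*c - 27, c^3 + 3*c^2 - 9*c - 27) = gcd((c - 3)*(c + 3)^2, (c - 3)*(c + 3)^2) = c^3 + 3*c^2 - 9*c - 27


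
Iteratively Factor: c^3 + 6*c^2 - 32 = (c + 4)*(c^2 + 2*c - 8) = (c - 2)*(c + 4)*(c + 4)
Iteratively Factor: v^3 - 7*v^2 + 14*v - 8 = (v - 4)*(v^2 - 3*v + 2) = (v - 4)*(v - 1)*(v - 2)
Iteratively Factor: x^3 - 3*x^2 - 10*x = (x + 2)*(x^2 - 5*x) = x*(x + 2)*(x - 5)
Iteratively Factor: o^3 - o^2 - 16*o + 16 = (o - 4)*(o^2 + 3*o - 4) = (o - 4)*(o + 4)*(o - 1)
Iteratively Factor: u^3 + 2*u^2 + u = (u + 1)*(u^2 + u) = (u + 1)^2*(u)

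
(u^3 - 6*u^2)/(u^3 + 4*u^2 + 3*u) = u*(u - 6)/(u^2 + 4*u + 3)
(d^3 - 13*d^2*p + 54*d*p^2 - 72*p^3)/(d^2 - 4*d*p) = d - 9*p + 18*p^2/d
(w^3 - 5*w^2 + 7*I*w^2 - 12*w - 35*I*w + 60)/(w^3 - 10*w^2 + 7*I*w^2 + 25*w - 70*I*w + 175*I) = (w^2 + 7*I*w - 12)/(w^2 + w*(-5 + 7*I) - 35*I)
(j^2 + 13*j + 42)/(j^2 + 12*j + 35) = (j + 6)/(j + 5)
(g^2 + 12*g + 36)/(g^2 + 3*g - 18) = (g + 6)/(g - 3)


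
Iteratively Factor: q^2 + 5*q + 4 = (q + 1)*(q + 4)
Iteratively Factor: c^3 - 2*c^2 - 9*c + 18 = (c + 3)*(c^2 - 5*c + 6) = (c - 2)*(c + 3)*(c - 3)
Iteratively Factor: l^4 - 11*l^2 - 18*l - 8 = (l + 1)*(l^3 - l^2 - 10*l - 8) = (l - 4)*(l + 1)*(l^2 + 3*l + 2) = (l - 4)*(l + 1)*(l + 2)*(l + 1)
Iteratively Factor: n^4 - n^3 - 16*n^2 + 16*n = (n + 4)*(n^3 - 5*n^2 + 4*n) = n*(n + 4)*(n^2 - 5*n + 4) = n*(n - 1)*(n + 4)*(n - 4)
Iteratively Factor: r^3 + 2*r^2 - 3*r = (r + 3)*(r^2 - r) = (r - 1)*(r + 3)*(r)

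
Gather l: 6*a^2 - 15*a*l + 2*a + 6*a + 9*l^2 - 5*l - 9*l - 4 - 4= 6*a^2 + 8*a + 9*l^2 + l*(-15*a - 14) - 8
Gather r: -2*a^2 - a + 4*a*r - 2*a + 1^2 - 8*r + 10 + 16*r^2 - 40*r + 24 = -2*a^2 - 3*a + 16*r^2 + r*(4*a - 48) + 35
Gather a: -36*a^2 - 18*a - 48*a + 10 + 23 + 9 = -36*a^2 - 66*a + 42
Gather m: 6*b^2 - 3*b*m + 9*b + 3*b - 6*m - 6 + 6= 6*b^2 + 12*b + m*(-3*b - 6)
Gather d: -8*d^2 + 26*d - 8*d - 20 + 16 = -8*d^2 + 18*d - 4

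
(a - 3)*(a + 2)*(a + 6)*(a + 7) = a^4 + 12*a^3 + 23*a^2 - 120*a - 252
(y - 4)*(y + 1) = y^2 - 3*y - 4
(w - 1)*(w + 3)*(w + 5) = w^3 + 7*w^2 + 7*w - 15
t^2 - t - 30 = (t - 6)*(t + 5)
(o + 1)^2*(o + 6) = o^3 + 8*o^2 + 13*o + 6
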